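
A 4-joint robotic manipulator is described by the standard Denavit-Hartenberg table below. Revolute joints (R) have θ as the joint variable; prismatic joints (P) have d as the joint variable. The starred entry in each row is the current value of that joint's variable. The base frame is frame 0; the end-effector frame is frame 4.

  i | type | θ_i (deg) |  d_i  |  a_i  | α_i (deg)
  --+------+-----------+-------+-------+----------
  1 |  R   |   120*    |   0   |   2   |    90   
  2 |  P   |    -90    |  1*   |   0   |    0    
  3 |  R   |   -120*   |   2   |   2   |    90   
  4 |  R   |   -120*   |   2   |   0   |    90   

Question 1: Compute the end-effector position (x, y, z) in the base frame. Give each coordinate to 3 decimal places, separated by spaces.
after link 1: o_1 = (-1.0000, 1.7321, 0.0000)
after link 2: o_2 = (-0.1340, 2.2321, 0.0000)
after link 3: o_3 = (2.4641, 1.7321, 1.0000)
after link 4: o_4 = (1.9641, 2.5981, 2.7321)

1.964 2.598 2.732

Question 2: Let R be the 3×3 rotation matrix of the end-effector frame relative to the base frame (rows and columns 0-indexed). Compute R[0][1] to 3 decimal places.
End-effector y-axis (col 1 of R) = (-0.2500,0.4330,0.8660)
R[0][1] = -0.2500

-0.250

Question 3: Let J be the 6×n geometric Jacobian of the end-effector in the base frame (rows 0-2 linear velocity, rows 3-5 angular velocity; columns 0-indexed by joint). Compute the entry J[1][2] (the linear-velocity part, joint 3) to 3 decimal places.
axis z_2 = (0.8660,0.5000,0.0000); lever o_n−o_2 = (2.0981,0.3660,2.7321)
cross product → J_v[:, 2] = (1.3660,-2.3660,-0.7321)
J_ω[:, 2] = z_2
entry J[1][2] = -2.3660

-2.366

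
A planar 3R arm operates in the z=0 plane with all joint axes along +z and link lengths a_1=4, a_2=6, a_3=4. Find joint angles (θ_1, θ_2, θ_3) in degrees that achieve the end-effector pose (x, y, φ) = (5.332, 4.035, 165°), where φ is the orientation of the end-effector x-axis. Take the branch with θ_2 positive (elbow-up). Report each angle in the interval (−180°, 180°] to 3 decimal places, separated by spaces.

wrist centre = target − a_3·(cos φ, sin φ) = (9.1957, 2.9997)
cos θ_2 = (93.5593−4²−6²)/(2·4·6) = 0.8658; θ_2 = 30.0237° (elbow-up)
β = atan2(2.9997,9.1957) = 18.0668°; ψ = atan2(3.0021,9.1949) = 18.0819°
θ_1 = β − ψ = -0.0151°
θ_3 = φ − θ_1 − θ_2 = 134.9914° (wrapped to (-180°,180°])

-0.015 30.024 134.991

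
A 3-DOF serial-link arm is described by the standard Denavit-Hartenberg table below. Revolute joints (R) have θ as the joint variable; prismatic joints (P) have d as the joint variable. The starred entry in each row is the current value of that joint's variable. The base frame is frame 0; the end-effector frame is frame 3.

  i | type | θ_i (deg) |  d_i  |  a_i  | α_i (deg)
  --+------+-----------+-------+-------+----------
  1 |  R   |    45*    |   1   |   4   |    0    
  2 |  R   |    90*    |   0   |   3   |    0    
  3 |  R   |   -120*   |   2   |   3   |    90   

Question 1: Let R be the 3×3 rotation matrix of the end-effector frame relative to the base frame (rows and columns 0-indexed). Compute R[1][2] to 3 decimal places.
-0.966

End-effector z-axis (col 2 of R) = (0.2588,-0.9659,0.0000)
R[1][2] = -0.9659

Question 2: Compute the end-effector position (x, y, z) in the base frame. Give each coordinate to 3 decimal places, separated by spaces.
3.605 5.726 3.000

after link 1: o_1 = (2.8284, 2.8284, 1.0000)
after link 2: o_2 = (0.7071, 4.9497, 1.0000)
after link 3: o_3 = (3.6049, 5.7262, 3.0000)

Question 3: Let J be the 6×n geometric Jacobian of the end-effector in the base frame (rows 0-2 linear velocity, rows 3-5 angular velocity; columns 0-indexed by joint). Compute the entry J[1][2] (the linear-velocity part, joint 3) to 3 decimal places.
2.898

axis z_2 = (0.0000,0.0000,1.0000); lever o_n−o_2 = (2.8978,0.7765,2.0000)
cross product → J_v[:, 2] = (-0.7765,2.8978,0.0000)
J_ω[:, 2] = z_2
entry J[1][2] = 2.8978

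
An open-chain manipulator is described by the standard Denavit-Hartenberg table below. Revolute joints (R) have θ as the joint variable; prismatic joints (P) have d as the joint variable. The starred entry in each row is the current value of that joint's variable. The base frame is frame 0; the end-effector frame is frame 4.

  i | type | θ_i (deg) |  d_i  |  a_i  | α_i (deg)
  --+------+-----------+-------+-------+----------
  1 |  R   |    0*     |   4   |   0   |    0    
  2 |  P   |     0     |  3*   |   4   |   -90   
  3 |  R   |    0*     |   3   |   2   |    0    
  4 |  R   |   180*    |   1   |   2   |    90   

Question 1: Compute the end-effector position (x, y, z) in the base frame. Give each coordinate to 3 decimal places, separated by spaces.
4.000 4.000 7.000

after link 1: o_1 = (0.0000, 0.0000, 4.0000)
after link 2: o_2 = (4.0000, 0.0000, 7.0000)
after link 3: o_3 = (6.0000, 3.0000, 7.0000)
after link 4: o_4 = (4.0000, 4.0000, 7.0000)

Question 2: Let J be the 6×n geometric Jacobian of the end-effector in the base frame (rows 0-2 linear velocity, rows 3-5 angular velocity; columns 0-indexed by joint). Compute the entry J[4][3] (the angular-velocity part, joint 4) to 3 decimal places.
axis z_3 = (0.0000,1.0000,0.0000); lever o_n−o_3 = (-2.0000,1.0000,0.0000)
cross product → J_v[:, 3] = (-0.0000,-0.0000,2.0000)
J_ω[:, 3] = z_3
entry J[4][3] = 1.0000

1.000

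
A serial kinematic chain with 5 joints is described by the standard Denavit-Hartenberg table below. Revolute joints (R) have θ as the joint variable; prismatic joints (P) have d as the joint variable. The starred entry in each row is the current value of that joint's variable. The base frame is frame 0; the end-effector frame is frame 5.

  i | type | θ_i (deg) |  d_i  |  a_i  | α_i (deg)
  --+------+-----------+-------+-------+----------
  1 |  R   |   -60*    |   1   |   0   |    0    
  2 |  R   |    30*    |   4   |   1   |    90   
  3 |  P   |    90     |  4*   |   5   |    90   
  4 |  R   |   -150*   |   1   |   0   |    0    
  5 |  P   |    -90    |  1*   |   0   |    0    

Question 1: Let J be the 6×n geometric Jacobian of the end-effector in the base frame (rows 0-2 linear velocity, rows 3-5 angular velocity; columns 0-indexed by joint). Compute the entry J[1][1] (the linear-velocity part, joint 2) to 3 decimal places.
axis z_1 = (0.0000,0.0000,1.0000); lever o_n−o_1 = (0.5981,-4.9641,9.0000)
cross product → J_v[:, 1] = (4.9641,0.5981,-0.0000)
J_ω[:, 1] = z_1
entry J[1][1] = 0.5981

0.598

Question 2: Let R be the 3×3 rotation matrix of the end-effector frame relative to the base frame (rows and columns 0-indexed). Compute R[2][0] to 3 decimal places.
End-effector x-axis (col 0 of R) = (-0.4330,-0.7500,-0.5000)
R[2][0] = -0.5000

-0.500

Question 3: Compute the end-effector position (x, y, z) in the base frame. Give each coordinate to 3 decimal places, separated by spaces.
0.598 -4.964 10.000

after link 1: o_1 = (0.0000, 0.0000, 1.0000)
after link 2: o_2 = (0.8660, -0.5000, 5.0000)
after link 3: o_3 = (-1.1340, -3.9641, 10.0000)
after link 4: o_4 = (-0.2679, -4.4641, 10.0000)
after link 5: o_5 = (0.5981, -4.9641, 10.0000)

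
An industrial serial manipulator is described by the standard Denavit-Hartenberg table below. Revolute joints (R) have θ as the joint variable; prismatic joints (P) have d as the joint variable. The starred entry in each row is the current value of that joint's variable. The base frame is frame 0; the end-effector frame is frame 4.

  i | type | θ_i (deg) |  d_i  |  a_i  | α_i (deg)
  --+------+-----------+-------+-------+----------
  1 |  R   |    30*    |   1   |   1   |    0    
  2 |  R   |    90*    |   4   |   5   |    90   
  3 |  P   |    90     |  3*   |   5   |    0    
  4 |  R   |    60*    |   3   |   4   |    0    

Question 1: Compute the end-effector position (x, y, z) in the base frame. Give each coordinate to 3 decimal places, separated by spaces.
after link 1: o_1 = (0.8660, 0.5000, 1.0000)
after link 2: o_2 = (-1.6340, 4.8301, 5.0000)
after link 3: o_3 = (0.9641, 6.3301, 10.0000)
after link 4: o_4 = (5.2942, 4.8301, 12.0000)

5.294 4.830 12.000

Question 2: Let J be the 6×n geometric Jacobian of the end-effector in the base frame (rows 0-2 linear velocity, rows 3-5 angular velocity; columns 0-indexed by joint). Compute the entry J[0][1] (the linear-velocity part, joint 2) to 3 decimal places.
-4.330

axis z_1 = (0.0000,0.0000,1.0000); lever o_n−o_1 = (4.4282,4.3301,11.0000)
cross product → J_v[:, 1] = (-4.3301,4.4282,0.0000)
J_ω[:, 1] = z_1
entry J[0][1] = -4.3301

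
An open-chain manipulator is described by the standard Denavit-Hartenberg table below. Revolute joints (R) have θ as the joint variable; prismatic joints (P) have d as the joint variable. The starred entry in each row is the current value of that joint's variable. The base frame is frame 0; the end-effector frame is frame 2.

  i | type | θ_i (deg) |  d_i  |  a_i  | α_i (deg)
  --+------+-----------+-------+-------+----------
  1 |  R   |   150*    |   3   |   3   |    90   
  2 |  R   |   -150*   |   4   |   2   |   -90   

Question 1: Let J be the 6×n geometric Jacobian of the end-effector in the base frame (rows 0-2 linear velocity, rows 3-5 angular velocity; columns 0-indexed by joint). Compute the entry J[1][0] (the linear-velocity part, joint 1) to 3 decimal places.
0.902

axis z_0 = ẑ; lever o_n−o_0 = (0.9019,4.0981,2.0000)
cross product → J_v[:, 0] = (-4.0981,0.9019,0.0000)
J_ω[:, 0] = z_0
entry J[1][0] = 0.9019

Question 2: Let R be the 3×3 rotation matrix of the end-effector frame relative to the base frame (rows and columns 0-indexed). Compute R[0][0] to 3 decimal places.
End-effector x-axis (col 0 of R) = (0.7500,-0.4330,-0.5000)
R[0][0] = 0.7500

0.750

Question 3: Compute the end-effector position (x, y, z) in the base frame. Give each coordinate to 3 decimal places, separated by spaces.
0.902 4.098 2.000

after link 1: o_1 = (-2.5981, 1.5000, 3.0000)
after link 2: o_2 = (0.9019, 4.0981, 2.0000)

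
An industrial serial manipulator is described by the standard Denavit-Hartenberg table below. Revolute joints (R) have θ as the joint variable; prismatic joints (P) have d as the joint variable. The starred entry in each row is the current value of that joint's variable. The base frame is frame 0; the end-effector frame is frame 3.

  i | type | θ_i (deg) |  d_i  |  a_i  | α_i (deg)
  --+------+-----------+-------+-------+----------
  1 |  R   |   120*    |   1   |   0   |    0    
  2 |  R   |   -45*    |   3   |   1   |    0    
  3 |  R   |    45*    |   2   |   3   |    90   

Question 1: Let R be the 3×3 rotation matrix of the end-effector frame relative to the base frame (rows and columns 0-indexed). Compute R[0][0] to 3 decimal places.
-0.500

End-effector x-axis (col 0 of R) = (-0.5000,0.8660,0.0000)
R[0][0] = -0.5000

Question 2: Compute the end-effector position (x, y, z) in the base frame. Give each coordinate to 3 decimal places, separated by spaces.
after link 1: o_1 = (0.0000, 0.0000, 1.0000)
after link 2: o_2 = (0.2588, 0.9659, 4.0000)
after link 3: o_3 = (-1.2412, 3.5640, 6.0000)

-1.241 3.564 6.000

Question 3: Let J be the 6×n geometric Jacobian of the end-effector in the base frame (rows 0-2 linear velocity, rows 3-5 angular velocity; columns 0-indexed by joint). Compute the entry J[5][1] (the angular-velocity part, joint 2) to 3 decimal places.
1.000

axis z_1 = (0.0000,0.0000,1.0000); lever o_n−o_1 = (-1.2412,3.5640,5.0000)
cross product → J_v[:, 1] = (-3.5640,-1.2412,0.0000)
J_ω[:, 1] = z_1
entry J[5][1] = 1.0000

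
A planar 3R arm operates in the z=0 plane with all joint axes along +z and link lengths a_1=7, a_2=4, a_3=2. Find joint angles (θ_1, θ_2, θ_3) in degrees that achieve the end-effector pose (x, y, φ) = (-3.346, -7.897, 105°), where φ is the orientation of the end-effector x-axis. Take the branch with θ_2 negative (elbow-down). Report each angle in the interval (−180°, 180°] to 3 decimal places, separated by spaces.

wrist centre = target − a_3·(cos φ, sin φ) = (-2.8284, -9.8289)
cos θ_2 = (104.6060−7²−4²)/(2·7·4) = 0.7072; θ_2 = -44.9885° (elbow-down)
β = atan2(-9.8289,-2.8284) = -106.0538°; ψ = atan2(-2.8279,9.8290) = -16.0508°
θ_1 = β − ψ = -90.0029°
θ_3 = φ − θ_1 − θ_2 = -120.0086° (wrapped to (-180°,180°])

-90.003 -44.988 -120.009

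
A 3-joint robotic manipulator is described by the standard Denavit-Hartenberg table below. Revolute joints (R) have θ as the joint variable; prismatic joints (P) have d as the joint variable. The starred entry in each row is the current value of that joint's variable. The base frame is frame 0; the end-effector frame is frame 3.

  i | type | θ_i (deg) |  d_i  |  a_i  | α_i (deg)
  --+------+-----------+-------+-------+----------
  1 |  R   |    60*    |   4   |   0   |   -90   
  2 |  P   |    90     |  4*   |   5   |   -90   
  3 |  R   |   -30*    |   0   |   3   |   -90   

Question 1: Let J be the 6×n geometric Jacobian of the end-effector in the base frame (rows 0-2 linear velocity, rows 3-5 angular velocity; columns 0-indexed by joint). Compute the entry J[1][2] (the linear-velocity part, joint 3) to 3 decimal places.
axis z_2 = (-0.5000,-0.8660,-0.0000); lever o_n−o_2 = (-1.2990,0.7500,-2.5981)
cross product → J_v[:, 2] = (2.2500,-1.2990,-1.5000)
J_ω[:, 2] = z_2
entry J[1][2] = -1.2990

-1.299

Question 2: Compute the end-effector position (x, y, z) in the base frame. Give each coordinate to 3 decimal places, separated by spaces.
after link 1: o_1 = (0.0000, 0.0000, 4.0000)
after link 2: o_2 = (-3.4641, 2.0000, -1.0000)
after link 3: o_3 = (-4.7631, 2.7500, -3.5981)

-4.763 2.750 -3.598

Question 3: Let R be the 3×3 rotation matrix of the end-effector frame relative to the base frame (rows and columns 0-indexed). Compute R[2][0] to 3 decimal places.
End-effector x-axis (col 0 of R) = (-0.4330,0.2500,-0.8660)
R[2][0] = -0.8660

-0.866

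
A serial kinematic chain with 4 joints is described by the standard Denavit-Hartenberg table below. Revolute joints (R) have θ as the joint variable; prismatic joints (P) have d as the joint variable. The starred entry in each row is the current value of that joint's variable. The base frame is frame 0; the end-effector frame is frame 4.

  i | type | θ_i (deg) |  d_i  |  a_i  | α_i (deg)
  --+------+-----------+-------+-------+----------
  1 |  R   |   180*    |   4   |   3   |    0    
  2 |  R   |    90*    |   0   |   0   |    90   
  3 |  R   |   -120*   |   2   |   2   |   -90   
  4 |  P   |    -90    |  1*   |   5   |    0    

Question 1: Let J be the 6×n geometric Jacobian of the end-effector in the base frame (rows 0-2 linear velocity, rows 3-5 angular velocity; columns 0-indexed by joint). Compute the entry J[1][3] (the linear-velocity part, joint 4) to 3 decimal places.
-0.866

prismatic axis z_3 = (-0.0000,-0.8660,-0.5000)
J_v[:, 3] = z_3; J_ω[:, 3] = (0,0,0)
entry J[1][3] = -0.8660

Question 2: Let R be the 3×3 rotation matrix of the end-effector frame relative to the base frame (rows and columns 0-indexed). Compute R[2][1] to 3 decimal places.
End-effector y-axis (col 1 of R) = (0.0000,0.5000,-0.8660)
R[2][1] = -0.8660

-0.866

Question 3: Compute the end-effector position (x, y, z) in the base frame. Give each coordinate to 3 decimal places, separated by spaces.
after link 1: o_1 = (-3.0000, 0.0000, 4.0000)
after link 2: o_2 = (-3.0000, 0.0000, 4.0000)
after link 3: o_3 = (-5.0000, 1.0000, 2.2679)
after link 4: o_4 = (-10.0000, 0.1340, 1.7679)

-10.000 0.134 1.768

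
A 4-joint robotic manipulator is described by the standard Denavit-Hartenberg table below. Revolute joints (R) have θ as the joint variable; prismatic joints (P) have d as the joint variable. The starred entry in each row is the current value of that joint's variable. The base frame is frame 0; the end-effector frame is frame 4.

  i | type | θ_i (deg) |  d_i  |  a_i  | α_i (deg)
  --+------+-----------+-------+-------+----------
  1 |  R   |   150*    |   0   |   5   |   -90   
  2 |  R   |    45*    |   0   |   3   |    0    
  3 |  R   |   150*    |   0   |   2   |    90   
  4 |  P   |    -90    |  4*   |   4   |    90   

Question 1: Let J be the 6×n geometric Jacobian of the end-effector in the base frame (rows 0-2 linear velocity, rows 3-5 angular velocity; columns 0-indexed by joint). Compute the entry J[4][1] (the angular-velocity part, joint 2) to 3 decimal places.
axis z_1 = (-0.5000,-0.8660,0.0000); lever o_n−o_1 = (2.7325,3.0412,-5.4674)
cross product → J_v[:, 1] = (4.7349,-2.7337,0.8458)
J_ω[:, 1] = z_1
entry J[4][1] = -0.8660

-0.866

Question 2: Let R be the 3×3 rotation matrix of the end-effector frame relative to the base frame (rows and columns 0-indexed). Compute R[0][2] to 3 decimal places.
End-effector z-axis (col 2 of R) = (-0.8365,0.4830,-0.2588)
R[0][2] = -0.8365

-0.837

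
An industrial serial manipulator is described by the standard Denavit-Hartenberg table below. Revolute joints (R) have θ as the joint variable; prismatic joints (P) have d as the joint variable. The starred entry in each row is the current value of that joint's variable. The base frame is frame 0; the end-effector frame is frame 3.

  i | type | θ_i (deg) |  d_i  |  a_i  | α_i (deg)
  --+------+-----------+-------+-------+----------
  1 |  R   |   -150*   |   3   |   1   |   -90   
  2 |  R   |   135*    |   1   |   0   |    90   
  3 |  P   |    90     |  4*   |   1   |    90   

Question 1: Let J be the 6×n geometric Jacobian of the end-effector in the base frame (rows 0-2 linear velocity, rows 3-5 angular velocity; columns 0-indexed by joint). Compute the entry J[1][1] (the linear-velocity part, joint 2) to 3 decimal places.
axis z_1 = (0.5000,-0.8660,0.0000); lever o_n−o_1 = (-1.4495,-3.1463,-2.8284)
cross product → J_v[:, 1] = (2.4495,1.4142,-2.8284)
J_ω[:, 1] = z_1
entry J[1][1] = 1.4142

1.414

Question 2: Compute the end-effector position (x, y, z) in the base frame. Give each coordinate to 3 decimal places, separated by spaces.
-2.316 -3.646 0.172

after link 1: o_1 = (-0.8660, -0.5000, 3.0000)
after link 2: o_2 = (-0.3660, -1.3660, 3.0000)
after link 3: o_3 = (-2.3155, -3.6463, 0.1716)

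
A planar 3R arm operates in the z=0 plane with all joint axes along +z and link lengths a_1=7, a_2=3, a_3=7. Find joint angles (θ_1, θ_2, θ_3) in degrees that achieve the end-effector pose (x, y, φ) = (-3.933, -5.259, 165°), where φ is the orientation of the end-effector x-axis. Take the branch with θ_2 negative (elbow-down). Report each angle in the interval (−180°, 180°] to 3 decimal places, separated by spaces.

wrist centre = target − a_3·(cos φ, sin φ) = (2.8285, -7.0707)
cos θ_2 = (57.9956−7²−3²)/(2·7·3) = -0.0001; θ_2 = -90.0060° (elbow-down)
β = atan2(-7.0707,2.8285) = -68.1973°; ψ = atan2(-3.0000,6.9997) = -23.1995°
θ_1 = β − ψ = -44.9978°
θ_3 = φ − θ_1 − θ_2 = -59.9962° (wrapped to (-180°,180°])

-44.998 -90.006 -59.996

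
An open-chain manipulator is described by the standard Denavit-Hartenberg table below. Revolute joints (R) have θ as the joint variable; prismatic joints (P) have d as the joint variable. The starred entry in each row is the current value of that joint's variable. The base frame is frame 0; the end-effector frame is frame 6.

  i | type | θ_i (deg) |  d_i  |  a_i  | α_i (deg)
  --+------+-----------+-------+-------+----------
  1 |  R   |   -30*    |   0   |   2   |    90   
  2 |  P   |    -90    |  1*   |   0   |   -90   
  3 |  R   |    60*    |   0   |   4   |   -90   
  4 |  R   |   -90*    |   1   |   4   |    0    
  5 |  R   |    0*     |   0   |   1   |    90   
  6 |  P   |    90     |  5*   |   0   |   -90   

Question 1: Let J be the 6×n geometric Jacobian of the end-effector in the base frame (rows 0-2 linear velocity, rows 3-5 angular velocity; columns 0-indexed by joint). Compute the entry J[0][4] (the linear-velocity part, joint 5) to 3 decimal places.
4.763

axis z_4 = (0.2500,0.4330,0.8660); lever o_n−o_4 = (-1.2990,-4.2500,2.5000)
cross product → J_v[:, 4] = (4.7631,-1.7500,-0.5000)
J_ω[:, 4] = z_4
entry J[0][4] = 4.7631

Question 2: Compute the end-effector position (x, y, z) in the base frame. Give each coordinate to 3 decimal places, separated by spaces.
5.379 -4.683 1.366

after link 1: o_1 = (1.7321, -1.0000, 0.0000)
after link 2: o_2 = (1.2321, -1.8660, 0.0000)
after link 3: o_3 = (2.9641, 1.1340, -2.0000)
after link 4: o_4 = (6.6782, -0.4330, -1.1340)
after link 5: o_5 = (7.5442, -0.9330, -1.1340)
after link 6: o_6 = (5.3792, -4.6830, 1.3660)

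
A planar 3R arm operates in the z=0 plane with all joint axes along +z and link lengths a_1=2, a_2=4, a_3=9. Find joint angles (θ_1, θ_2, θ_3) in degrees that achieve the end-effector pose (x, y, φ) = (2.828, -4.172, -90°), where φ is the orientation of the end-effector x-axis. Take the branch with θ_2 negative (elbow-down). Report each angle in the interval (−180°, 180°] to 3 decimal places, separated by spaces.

wrist centre = target − a_3·(cos φ, sin φ) = (2.8280, 4.8280)
cos θ_2 = (31.3072−2²−4²)/(2·2·4) = 0.7067; θ_2 = -45.0331° (elbow-down)
β = atan2(4.8280,2.8280) = 59.6404°; ψ = atan2(-2.8301,4.8268) = -30.3841°
θ_1 = β − ψ = 90.0245°
θ_3 = φ − θ_1 − θ_2 = -134.9914° (wrapped to (-180°,180°])

90.024 -45.033 -134.991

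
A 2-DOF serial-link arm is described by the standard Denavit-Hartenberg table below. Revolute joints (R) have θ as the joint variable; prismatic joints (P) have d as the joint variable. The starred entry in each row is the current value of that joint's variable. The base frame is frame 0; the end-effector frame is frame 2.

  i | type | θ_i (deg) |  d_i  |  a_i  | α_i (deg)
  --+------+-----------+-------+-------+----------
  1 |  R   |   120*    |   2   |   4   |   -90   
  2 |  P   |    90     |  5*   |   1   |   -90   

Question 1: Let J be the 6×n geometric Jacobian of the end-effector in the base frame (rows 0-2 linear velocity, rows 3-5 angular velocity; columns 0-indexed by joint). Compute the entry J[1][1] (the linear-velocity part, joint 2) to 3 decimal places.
prismatic axis z_1 = (-0.8660,-0.5000,0.0000)
J_v[:, 1] = z_1; J_ω[:, 1] = (0,0,0)
entry J[1][1] = -0.5000

-0.500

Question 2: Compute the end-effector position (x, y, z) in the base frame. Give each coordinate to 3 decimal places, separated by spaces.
-6.330 0.964 1.000

after link 1: o_1 = (-2.0000, 3.4641, 2.0000)
after link 2: o_2 = (-6.3301, 0.9641, 1.0000)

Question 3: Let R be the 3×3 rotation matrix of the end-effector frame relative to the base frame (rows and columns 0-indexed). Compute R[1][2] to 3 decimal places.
-0.866

End-effector z-axis (col 2 of R) = (0.5000,-0.8660,-0.0000)
R[1][2] = -0.8660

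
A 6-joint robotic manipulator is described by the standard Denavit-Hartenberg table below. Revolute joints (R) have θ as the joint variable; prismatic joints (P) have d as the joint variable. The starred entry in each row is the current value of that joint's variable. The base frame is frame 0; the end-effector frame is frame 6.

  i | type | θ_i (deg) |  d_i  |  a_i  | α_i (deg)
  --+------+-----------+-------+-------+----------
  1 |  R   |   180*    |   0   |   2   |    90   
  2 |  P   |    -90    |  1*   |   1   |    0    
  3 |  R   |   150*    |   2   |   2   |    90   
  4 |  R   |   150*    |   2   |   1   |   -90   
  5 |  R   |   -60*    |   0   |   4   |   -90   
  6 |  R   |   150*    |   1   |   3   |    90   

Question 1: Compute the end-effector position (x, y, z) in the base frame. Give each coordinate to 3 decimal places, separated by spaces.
after link 1: o_1 = (-2.0000, 0.0000, 0.0000)
after link 2: o_2 = (-2.0000, 1.0000, -1.0000)
after link 3: o_3 = (-3.0000, 3.0000, 0.7321)
after link 4: o_4 = (-4.2990, 3.5000, -1.0179)
after link 5: o_5 = (-6.4330, 4.5000, -4.2500)
after link 6: o_6 = (-4.6139, 5.5825, -1.9007)

-4.614 5.583 -1.901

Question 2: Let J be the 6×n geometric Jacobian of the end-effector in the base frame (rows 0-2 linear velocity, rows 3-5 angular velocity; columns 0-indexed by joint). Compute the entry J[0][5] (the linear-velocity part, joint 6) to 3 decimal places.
axis z_5 = (0.8080,0.4330,-0.3995); lever o_n−o_5 = (1.8191,1.0825,2.3493)
cross product → J_v[:, 5] = (1.4498,-2.6250,0.0870)
J_ω[:, 5] = z_5
entry J[0][5] = 1.4498

1.450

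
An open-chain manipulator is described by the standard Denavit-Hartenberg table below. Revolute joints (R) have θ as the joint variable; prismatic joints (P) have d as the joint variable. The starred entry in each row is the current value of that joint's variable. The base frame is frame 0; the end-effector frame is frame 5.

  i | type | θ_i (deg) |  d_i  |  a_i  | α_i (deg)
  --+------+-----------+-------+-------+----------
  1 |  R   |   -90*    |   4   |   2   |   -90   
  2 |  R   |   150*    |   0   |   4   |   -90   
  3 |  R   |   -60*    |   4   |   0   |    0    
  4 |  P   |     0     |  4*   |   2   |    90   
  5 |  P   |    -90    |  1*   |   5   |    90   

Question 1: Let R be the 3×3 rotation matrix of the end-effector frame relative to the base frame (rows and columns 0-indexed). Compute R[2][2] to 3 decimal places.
0.250

End-effector z-axis (col 2 of R) = (-0.8660,-0.4330,0.2500)
R[2][2] = 0.2500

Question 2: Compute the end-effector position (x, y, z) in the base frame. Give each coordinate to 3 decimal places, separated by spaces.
2.232 3.080 4.531

after link 1: o_1 = (0.0000, -2.0000, 4.0000)
after link 2: o_2 = (0.0000, 1.4641, 2.0000)
after link 3: o_3 = (-0.0000, 3.4641, 5.4641)
after link 4: o_4 = (1.7321, 6.3301, 8.4282)
after link 5: o_5 = (2.2321, 3.0801, 4.5311)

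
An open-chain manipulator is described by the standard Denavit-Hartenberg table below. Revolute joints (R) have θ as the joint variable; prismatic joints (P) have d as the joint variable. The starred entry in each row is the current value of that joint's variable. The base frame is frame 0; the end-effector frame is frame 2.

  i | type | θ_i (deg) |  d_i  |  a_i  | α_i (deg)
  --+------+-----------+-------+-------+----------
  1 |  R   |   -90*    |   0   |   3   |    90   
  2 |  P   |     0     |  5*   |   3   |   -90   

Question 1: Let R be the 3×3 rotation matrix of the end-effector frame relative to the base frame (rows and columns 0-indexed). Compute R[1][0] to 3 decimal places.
End-effector x-axis (col 0 of R) = (0.0000,-1.0000,0.0000)
R[1][0] = -1.0000

-1.000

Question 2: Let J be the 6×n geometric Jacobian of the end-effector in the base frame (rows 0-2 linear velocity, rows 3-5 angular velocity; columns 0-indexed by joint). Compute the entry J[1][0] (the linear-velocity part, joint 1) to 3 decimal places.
axis z_0 = ẑ; lever o_n−o_0 = (-5.0000,-6.0000,0.0000)
cross product → J_v[:, 0] = (6.0000,-5.0000,0.0000)
J_ω[:, 0] = z_0
entry J[1][0] = -5.0000

-5.000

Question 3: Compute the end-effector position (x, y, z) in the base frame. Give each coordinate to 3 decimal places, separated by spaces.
after link 1: o_1 = (0.0000, -3.0000, 0.0000)
after link 2: o_2 = (-5.0000, -6.0000, 0.0000)

-5.000 -6.000 0.000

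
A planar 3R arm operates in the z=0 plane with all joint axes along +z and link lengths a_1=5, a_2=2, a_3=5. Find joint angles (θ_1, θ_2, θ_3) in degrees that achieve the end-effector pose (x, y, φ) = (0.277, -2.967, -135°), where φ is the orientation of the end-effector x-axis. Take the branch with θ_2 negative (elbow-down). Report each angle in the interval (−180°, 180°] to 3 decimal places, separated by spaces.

30.006 -134.997 -30.009

wrist centre = target − a_3·(cos φ, sin φ) = (3.8125, 0.5685)
cos θ_2 = (14.8586−5²−2²)/(2·5·2) = -0.7071; θ_2 = -134.9968° (elbow-down)
β = atan2(0.5685,3.8125) = 8.4816°; ψ = atan2(-1.4143,3.5859) = -21.5246°
θ_1 = β − ψ = 30.0062°
θ_3 = φ − θ_1 − θ_2 = -30.0094° (wrapped to (-180°,180°])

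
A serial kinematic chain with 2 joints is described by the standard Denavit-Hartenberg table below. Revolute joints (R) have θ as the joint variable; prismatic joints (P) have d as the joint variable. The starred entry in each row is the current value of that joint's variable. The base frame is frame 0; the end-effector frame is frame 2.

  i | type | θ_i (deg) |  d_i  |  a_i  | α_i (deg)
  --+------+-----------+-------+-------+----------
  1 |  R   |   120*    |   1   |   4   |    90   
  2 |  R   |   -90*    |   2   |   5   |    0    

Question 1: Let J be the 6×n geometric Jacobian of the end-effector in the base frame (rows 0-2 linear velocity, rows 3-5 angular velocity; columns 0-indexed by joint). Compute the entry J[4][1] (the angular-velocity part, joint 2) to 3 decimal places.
0.500

axis z_1 = (0.8660,0.5000,0.0000); lever o_n−o_1 = (1.7321,1.0000,-5.0000)
cross product → J_v[:, 1] = (-2.5000,4.3301,-0.0000)
J_ω[:, 1] = z_1
entry J[4][1] = 0.5000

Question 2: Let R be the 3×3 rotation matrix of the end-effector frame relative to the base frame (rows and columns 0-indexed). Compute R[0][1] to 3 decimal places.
End-effector y-axis (col 1 of R) = (-0.5000,0.8660,0.0000)
R[0][1] = -0.5000

-0.500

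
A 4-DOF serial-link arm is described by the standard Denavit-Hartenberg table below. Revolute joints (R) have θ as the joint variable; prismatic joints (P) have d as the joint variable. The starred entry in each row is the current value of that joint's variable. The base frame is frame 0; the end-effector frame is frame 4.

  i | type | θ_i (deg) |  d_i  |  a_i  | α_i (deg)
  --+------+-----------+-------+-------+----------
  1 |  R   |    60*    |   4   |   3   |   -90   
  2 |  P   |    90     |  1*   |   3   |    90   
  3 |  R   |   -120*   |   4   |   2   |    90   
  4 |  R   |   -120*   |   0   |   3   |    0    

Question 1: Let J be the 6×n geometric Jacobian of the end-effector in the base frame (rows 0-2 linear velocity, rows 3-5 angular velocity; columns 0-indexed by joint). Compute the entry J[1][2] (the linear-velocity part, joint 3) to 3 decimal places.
axis z_2 = (0.5000,0.8660,0.0000); lever o_n−o_2 = (1.0760,0.9976,0.2500)
cross product → J_v[:, 2] = (0.2165,-0.1250,-0.4330)
J_ω[:, 2] = z_2
entry J[1][2] = -0.1250

-0.125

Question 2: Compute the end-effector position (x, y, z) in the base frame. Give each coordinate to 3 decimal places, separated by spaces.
1.710 4.096 1.250

after link 1: o_1 = (1.5000, 2.5981, 4.0000)
after link 2: o_2 = (0.6340, 3.0981, 1.0000)
after link 3: o_3 = (4.1340, 5.6962, 2.0000)
after link 4: o_4 = (1.7099, 4.0957, 1.2500)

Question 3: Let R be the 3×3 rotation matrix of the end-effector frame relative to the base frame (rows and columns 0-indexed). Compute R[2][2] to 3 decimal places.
End-effector z-axis (col 2 of R) = (-0.4330,0.2500,0.8660)
R[2][2] = 0.8660

0.866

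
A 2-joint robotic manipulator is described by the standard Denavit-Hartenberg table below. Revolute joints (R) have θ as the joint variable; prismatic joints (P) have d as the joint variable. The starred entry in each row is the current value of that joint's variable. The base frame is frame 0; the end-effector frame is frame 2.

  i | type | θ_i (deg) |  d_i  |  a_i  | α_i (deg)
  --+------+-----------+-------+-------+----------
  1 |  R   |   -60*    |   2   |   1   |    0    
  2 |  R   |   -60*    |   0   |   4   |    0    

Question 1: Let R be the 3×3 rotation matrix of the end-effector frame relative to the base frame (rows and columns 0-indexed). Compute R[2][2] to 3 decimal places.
1.000

End-effector z-axis (col 2 of R) = (0.0000,0.0000,1.0000)
R[2][2] = 1.0000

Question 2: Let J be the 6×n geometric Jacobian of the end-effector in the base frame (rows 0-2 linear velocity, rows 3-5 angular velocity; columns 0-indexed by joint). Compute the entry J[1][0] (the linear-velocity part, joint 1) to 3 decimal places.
axis z_0 = ẑ; lever o_n−o_0 = (-1.5000,-4.3301,2.0000)
cross product → J_v[:, 0] = (4.3301,-1.5000,0.0000)
J_ω[:, 0] = z_0
entry J[1][0] = -1.5000

-1.500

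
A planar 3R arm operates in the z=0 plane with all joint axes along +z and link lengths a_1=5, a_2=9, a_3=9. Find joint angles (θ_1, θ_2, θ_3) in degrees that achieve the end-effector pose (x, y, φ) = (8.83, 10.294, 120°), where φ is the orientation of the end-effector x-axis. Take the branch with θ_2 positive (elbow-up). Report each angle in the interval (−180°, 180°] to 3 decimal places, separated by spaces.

wrist centre = target − a_3·(cos φ, sin φ) = (13.3300, 2.4998)
cos θ_2 = (183.9378−5²−9²)/(2·5·9) = 0.8660; θ_2 = 30.0058° (elbow-up)
β = atan2(2.4998,13.3300) = 10.6213°; ψ = atan2(4.5008,12.7938) = 19.3816°
θ_1 = β − ψ = -8.7603°
θ_3 = φ − θ_1 − θ_2 = 98.7545° (wrapped to (-180°,180°])

-8.760 30.006 98.755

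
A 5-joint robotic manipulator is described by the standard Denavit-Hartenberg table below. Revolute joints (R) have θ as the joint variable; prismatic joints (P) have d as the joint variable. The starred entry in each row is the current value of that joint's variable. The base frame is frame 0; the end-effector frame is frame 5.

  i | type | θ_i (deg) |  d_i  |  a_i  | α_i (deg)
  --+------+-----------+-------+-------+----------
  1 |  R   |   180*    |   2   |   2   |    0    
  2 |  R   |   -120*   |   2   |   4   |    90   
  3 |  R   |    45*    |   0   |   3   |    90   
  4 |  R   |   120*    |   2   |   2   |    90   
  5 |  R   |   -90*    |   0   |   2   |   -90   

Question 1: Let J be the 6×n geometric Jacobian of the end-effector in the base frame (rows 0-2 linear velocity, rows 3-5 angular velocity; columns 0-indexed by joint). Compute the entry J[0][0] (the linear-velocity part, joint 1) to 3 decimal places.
-3.823

axis z_0 = ẑ; lever o_n−o_0 = (2.2071,3.8228,5.4142)
cross product → J_v[:, 0] = (-3.8228,2.2071,0.0000)
J_ω[:, 0] = z_0
entry J[0][0] = -3.8228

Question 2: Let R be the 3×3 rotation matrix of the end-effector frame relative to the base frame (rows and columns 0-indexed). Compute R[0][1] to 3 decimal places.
-0.739

End-effector y-axis (col 1 of R) = (-0.7392,-0.2803,-0.6124)
R[0][1] = -0.7392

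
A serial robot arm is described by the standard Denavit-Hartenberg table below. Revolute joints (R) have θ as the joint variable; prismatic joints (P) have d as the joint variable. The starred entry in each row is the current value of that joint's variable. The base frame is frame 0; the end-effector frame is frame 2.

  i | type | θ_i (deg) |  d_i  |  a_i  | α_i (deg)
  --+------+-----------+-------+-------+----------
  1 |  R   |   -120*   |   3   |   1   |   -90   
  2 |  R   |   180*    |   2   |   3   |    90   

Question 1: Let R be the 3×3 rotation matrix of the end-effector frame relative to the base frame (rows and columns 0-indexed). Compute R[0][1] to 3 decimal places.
0.866

End-effector y-axis (col 1 of R) = (0.8660,-0.5000,0.0000)
R[0][1] = 0.8660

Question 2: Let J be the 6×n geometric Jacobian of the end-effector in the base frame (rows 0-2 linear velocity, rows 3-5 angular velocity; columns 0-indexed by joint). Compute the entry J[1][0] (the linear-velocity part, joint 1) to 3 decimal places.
axis z_0 = ẑ; lever o_n−o_0 = (2.7321,0.7321,3.0000)
cross product → J_v[:, 0] = (-0.7321,2.7321,0.0000)
J_ω[:, 0] = z_0
entry J[1][0] = 2.7321

2.732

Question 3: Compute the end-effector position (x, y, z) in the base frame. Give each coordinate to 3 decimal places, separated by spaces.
2.732 0.732 3.000

after link 1: o_1 = (-0.5000, -0.8660, 3.0000)
after link 2: o_2 = (2.7321, 0.7321, 3.0000)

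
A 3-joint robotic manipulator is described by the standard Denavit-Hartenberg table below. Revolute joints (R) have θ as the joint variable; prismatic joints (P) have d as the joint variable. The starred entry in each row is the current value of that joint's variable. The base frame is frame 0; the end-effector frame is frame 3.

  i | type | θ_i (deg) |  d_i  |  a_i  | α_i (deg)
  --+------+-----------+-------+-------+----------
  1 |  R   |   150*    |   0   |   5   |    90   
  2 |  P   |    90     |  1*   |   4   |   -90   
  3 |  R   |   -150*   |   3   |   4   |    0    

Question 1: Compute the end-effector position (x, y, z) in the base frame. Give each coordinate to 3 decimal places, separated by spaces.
-0.232 3.598 0.536

after link 1: o_1 = (-4.3301, 2.5000, 0.0000)
after link 2: o_2 = (-3.8301, 3.3660, 4.0000)
after link 3: o_3 = (-0.2321, 3.5981, 0.5359)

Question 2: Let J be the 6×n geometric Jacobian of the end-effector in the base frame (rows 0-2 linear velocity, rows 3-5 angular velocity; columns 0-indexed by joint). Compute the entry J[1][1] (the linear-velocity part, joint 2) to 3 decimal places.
0.866

prismatic axis z_1 = (0.5000,0.8660,0.0000)
J_v[:, 1] = z_1; J_ω[:, 1] = (0,0,0)
entry J[1][1] = 0.8660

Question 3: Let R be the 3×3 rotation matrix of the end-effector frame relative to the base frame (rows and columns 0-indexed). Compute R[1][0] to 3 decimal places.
End-effector x-axis (col 0 of R) = (0.2500,0.4330,-0.8660)
R[1][0] = 0.4330

0.433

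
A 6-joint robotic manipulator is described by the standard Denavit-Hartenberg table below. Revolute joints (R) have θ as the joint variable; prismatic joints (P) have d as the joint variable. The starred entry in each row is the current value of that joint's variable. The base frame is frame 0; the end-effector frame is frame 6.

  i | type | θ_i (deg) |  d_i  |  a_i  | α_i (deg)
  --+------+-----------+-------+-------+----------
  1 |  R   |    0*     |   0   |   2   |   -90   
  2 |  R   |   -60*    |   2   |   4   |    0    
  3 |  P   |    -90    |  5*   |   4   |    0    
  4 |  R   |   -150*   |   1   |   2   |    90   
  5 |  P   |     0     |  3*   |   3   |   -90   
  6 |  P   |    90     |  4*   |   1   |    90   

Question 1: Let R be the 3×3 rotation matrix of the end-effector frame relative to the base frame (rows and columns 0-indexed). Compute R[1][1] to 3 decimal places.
1.000

End-effector y-axis (col 1 of R) = (-0.0000,1.0000,0.0000)
R[1][1] = 1.0000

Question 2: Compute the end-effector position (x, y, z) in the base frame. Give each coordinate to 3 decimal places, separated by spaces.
after link 1: o_1 = (2.0000, 0.0000, 0.0000)
after link 2: o_2 = (4.0000, 2.0000, 3.4641)
after link 3: o_3 = (0.5359, 7.0000, 5.4641)
after link 4: o_4 = (1.5359, 8.0000, 3.7321)
after link 5: o_5 = (5.6340, 8.0000, 2.6340)
after link 6: o_6 = (4.7679, 12.0000, 2.1340)

4.768 12.000 2.134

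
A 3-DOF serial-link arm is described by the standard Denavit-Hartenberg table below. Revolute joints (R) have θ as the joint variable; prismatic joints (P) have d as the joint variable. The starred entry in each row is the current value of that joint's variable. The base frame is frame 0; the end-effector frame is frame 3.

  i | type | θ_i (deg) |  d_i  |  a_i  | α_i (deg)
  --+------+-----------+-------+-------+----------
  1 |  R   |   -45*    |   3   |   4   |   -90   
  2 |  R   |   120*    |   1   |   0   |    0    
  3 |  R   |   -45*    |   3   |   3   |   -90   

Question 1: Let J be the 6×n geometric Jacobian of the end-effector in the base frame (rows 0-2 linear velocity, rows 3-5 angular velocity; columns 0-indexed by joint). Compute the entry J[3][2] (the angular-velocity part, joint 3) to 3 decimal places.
0.707

axis z_2 = (0.7071,0.7071,0.0000); lever o_n−o_2 = (2.6704,1.5723,-2.8978)
cross product → J_v[:, 2] = (-2.0490,2.0490,-0.7765)
J_ω[:, 2] = z_2
entry J[3][2] = 0.7071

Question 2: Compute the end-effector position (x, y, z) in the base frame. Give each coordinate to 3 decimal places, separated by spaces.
6.206 -0.549 0.102

after link 1: o_1 = (2.8284, -2.8284, 3.0000)
after link 2: o_2 = (3.5355, -2.1213, 3.0000)
after link 3: o_3 = (6.2059, -0.5490, 0.1022)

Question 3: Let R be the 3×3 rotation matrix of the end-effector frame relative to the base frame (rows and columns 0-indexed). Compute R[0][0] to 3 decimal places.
End-effector x-axis (col 0 of R) = (0.1830,-0.1830,-0.9659)
R[0][0] = 0.1830

0.183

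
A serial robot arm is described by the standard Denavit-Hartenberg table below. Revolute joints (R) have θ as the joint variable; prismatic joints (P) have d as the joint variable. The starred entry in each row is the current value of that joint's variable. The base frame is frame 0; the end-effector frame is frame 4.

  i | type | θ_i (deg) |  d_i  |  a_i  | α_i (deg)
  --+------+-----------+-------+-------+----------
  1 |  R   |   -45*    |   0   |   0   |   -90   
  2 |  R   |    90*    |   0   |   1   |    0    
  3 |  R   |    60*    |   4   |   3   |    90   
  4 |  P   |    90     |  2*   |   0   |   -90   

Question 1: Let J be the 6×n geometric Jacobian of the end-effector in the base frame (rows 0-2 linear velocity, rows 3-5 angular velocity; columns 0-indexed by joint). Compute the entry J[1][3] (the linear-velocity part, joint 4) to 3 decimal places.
-0.354

prismatic axis z_3 = (0.3536,-0.3536,-0.8660)
J_v[:, 3] = z_3; J_ω[:, 3] = (0,0,0)
entry J[1][3] = -0.3536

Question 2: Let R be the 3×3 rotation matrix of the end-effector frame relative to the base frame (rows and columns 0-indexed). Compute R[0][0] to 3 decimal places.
End-effector x-axis (col 0 of R) = (0.7071,0.7071,0.0000)
R[0][0] = 0.7071

0.707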